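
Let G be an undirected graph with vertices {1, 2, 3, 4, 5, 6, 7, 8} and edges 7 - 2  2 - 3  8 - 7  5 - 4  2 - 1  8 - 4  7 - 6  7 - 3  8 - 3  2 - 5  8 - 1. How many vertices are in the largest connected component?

Starting from 1 we can reach 1, 2, 3, 4, 5, 6, 7, 8. That is one component of size 8.
The largest has 8 vertices.

8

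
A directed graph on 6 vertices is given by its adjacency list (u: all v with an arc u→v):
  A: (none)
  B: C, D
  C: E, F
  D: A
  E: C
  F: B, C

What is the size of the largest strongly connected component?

4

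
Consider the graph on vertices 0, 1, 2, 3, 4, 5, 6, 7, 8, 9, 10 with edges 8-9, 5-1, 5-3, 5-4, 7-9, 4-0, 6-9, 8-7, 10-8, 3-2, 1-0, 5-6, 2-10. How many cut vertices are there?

1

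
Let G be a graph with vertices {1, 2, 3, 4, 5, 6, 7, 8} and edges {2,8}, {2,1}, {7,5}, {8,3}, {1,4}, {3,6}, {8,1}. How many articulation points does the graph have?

3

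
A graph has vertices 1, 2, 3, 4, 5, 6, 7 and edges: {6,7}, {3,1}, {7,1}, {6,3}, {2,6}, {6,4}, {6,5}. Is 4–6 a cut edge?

Yes

Removing 4–6 leaves no path between 4 and 6: the component count goes from 1 to 2. So it is a bridge.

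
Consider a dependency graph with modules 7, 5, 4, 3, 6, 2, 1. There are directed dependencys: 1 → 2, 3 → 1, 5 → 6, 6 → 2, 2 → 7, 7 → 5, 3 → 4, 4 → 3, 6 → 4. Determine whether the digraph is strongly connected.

Yes

From 5 we can reach every vertex (1, 2, 3, 4, 5, 6, 7), and every vertex can reach 5 (1, 2, 3, 4, 5, 6, 7). So the whole graph is one strongly connected component.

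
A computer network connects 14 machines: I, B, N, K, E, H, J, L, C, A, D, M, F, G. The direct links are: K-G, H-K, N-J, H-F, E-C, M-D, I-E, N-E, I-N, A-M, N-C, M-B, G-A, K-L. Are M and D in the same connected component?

Yes

From M we can reach A, B, D, F, G, H, K, L, M, which includes D.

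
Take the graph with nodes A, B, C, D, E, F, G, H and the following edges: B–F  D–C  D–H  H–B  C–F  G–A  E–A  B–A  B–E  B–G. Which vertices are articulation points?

Removing B increases the component count from 1 to 2, so B is a cut vertex.
By contrast removing G leaves 1 component; it is not a cut vertex. No other vertex is a cut vertex either.

B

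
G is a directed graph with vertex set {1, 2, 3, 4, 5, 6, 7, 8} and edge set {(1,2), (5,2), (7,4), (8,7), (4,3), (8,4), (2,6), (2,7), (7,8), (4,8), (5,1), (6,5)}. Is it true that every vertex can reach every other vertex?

There is no directed path from 3 to 1, so the graph is not strongly connected.

No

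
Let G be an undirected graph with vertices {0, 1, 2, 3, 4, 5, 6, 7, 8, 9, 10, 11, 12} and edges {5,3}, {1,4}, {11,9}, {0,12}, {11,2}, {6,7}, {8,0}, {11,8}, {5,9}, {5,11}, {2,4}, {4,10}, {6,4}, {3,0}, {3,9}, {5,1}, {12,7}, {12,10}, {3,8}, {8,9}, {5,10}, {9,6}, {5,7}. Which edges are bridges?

none

The edges on the cycle 5-11-2-4-6-9-3-5 are not bridges since each lies on that cycle.
Every edge lies on some cycle, so there are no bridges.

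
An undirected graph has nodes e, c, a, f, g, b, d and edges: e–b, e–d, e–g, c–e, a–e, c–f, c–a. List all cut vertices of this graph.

Removing c increases the component count from 1 to 2, so c is a cut vertex.
Removing e increases the component count from 1 to 4, so e is a cut vertex.
By contrast removing g leaves 1 component; it is not a cut vertex. No other vertex is a cut vertex either.

c, e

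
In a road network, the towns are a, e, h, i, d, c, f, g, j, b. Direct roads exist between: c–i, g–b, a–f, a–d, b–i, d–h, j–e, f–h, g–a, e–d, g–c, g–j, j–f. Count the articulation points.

Removing g increases the component count from 1 to 2, so g is a cut vertex.
By contrast removing j leaves 1 component; it is not a cut vertex. No other vertex is a cut vertex either.

1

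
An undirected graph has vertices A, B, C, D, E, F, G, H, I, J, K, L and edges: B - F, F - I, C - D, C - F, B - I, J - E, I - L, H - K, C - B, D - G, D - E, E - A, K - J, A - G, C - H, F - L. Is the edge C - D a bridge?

After removing C - D, the path C-H-K-J-E-D still connects them, so the edge is not a bridge.

No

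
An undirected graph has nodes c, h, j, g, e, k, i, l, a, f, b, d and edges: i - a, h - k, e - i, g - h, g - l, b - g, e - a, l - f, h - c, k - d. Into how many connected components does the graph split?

3

j is isolated — a component by itself.
Starting from a we can reach a, e, i. That is one component of size 3.
Starting from b we can reach b, c, d, f, g, h, k, l. That is one component of size 8.
Total: 3 components.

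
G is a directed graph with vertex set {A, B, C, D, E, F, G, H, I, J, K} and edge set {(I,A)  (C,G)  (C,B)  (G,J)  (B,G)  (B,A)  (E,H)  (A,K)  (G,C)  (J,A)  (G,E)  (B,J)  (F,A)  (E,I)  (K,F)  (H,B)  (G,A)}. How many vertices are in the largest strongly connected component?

5

{B, C, E, G, H} are all mutually reachable — one SCC of size 5.
{A, F, K} are all mutually reachable — one SCC of size 3.
{I} is an SCC by itself.
{J} is an SCC by itself.
{D} is an SCC by itself.
The largest has 5 vertices.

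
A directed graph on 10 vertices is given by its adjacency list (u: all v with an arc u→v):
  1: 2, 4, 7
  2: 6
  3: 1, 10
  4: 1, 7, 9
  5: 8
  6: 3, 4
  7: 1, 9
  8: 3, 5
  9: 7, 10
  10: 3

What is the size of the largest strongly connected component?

8

{1, 2, 3, 4, 6, 7, 9, 10} are all mutually reachable — one SCC of size 8.
{5, 8} are all mutually reachable — one SCC of size 2.
The largest has 8 vertices.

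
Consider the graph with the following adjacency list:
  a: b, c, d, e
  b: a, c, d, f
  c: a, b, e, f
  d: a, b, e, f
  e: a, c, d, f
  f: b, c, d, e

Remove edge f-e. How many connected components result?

f and e are still connected via f-d-e, so the component count stays at 1.

1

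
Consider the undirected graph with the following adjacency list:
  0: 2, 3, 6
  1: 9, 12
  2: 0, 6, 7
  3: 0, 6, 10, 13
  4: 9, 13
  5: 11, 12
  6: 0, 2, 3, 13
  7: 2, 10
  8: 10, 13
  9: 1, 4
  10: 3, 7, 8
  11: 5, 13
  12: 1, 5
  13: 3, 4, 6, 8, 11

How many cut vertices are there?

Removing 13 increases the component count from 1 to 2, so 13 is a cut vertex.
By contrast removing 0 leaves 1 component; it is not a cut vertex. No other vertex is a cut vertex either.

1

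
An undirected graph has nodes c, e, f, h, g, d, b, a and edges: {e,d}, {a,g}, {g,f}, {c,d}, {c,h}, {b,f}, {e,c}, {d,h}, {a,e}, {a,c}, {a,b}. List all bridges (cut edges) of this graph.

The edges on the cycle a-e-d-h-c-a are not bridges since each lies on that cycle.
Every edge lies on some cycle, so there are no bridges.

none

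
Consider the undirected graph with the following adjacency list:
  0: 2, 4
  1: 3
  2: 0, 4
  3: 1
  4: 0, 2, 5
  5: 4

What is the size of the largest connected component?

4

Starting from 1 we can reach 1, 3. That is one component of size 2.
Starting from 0 we can reach 0, 2, 4, 5. That is one component of size 4.
The largest has 4 vertices.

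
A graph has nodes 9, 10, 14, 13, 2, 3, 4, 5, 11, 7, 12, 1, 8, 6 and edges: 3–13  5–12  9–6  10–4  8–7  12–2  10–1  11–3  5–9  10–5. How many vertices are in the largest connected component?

14 is isolated — a component by itself.
Starting from 7 we can reach 7, 8. That is one component of size 2.
Starting from 3 we can reach 3, 11, 13. That is one component of size 3.
Starting from 1 we can reach 1, 2, 4, 5, 6, 9, 10, 12. That is one component of size 8.
The largest has 8 vertices.

8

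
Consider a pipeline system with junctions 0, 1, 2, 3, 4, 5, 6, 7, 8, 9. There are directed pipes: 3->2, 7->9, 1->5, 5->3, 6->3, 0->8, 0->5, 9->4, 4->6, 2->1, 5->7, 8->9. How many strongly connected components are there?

3

{1, 2, 3, 4, 5, 6, 7, 9} are all mutually reachable — one SCC of size 8.
{8} is an SCC by itself.
{0} is an SCC by itself.
That gives 3 strongly connected components.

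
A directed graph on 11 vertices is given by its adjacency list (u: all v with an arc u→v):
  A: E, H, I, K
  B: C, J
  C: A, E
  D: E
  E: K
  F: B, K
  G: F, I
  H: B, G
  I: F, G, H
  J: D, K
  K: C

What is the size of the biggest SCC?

{A, B, C, D, E, F, G, H, I, J, K} are all mutually reachable — one SCC of size 11.
The largest has 11 vertices.

11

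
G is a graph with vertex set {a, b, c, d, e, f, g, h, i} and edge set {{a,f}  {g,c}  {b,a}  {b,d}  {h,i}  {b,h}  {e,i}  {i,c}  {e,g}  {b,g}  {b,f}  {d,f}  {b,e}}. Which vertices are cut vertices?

b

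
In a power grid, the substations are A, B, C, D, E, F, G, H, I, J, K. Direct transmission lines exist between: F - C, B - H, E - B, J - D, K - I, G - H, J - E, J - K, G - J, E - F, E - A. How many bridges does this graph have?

6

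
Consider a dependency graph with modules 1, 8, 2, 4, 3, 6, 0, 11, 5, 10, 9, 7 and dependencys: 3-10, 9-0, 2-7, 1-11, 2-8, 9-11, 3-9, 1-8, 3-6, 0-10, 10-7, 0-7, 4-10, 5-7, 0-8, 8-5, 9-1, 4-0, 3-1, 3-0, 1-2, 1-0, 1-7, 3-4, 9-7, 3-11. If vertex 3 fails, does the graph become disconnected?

Yes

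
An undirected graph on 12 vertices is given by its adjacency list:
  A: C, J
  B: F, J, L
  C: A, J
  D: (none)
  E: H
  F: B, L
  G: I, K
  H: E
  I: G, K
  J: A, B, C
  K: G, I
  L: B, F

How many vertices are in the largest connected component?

D is isolated — a component by itself.
Starting from E we can reach E, H. That is one component of size 2.
Starting from G we can reach G, I, K. That is one component of size 3.
Starting from A we can reach A, B, C, F, J, L. That is one component of size 6.
The largest has 6 vertices.

6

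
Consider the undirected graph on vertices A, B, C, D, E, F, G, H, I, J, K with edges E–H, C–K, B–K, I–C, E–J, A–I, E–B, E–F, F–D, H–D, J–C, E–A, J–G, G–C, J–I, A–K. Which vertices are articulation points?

E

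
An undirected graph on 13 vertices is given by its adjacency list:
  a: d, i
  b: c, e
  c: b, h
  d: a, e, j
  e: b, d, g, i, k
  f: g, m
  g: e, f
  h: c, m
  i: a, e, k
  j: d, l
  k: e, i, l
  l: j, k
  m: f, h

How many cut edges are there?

0

The edges on the cycle e-i-a-d-e are not bridges since each lies on that cycle.
Every edge lies on some cycle, so there are no bridges.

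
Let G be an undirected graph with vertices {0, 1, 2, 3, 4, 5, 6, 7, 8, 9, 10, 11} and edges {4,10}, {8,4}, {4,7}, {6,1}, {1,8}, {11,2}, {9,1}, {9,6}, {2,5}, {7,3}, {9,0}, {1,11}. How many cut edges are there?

The edges on the cycle 9-6-1-9 are not bridges since each lies on that cycle.
But removing 5–2 disconnects 5 from 2; removing 1–8 disconnects 1 from 8; removing 9–0 disconnects 9 from 0; removing 11–2 disconnects 11 from 2 — these are bridges.
In total 9 edges are bridges.

9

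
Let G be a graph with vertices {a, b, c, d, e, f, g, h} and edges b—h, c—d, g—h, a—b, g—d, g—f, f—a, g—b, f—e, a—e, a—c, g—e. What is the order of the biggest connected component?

8

Starting from a we can reach a, b, c, d, e, f, g, h. That is one component of size 8.
The largest has 8 vertices.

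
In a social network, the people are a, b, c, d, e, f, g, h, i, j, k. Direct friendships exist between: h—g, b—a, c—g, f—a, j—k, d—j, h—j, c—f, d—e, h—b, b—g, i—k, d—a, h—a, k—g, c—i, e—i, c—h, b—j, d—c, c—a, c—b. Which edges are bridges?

The edges on the cycle d-c-h-a-d are not bridges since each lies on that cycle.
Every edge lies on some cycle, so there are no bridges.

none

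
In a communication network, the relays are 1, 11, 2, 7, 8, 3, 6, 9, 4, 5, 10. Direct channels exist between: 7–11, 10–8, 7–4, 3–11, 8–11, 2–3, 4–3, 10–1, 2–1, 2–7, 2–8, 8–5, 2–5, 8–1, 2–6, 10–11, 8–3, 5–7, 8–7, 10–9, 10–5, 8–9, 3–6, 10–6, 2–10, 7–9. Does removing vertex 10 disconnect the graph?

No

Deleting 10 leaves 1 component (was 1) (its neighbors 1, 2, 5, 6, 8, 9, 11 remain connected to each other), so 10 is not a cut vertex.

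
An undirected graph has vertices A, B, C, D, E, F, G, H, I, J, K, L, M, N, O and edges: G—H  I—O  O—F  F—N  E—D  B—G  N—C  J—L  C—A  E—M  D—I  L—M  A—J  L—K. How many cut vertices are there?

Removing G increases the component count from 2 to 3, so G is a cut vertex.
Removing L increases the component count from 2 to 3, so L is a cut vertex.
By contrast removing C leaves 2 components; it is not a cut vertex. No other vertex is a cut vertex either.

2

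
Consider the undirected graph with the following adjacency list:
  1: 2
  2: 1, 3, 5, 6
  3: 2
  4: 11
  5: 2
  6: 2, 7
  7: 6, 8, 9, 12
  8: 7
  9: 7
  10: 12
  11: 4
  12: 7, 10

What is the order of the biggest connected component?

10

Starting from 4 we can reach 4, 11. That is one component of size 2.
Starting from 1 we can reach 1, 2, 3, 5, 6, 7, 8, 9, 10, 12. That is one component of size 10.
The largest has 10 vertices.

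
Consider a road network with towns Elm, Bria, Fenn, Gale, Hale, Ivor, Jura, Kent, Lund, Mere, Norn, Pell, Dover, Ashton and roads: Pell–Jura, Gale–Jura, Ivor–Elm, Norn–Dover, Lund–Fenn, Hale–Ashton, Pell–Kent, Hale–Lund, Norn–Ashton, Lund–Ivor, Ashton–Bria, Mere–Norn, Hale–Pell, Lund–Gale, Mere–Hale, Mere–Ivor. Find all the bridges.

Ashton-Bria, Dover-Norn, Elm-Ivor, Fenn-Lund, Kent-Pell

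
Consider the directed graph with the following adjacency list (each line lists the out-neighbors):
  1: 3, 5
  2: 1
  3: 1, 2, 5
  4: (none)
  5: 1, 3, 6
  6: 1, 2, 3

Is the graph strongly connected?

No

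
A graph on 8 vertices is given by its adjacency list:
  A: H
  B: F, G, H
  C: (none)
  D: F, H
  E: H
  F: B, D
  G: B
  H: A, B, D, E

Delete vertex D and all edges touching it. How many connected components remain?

2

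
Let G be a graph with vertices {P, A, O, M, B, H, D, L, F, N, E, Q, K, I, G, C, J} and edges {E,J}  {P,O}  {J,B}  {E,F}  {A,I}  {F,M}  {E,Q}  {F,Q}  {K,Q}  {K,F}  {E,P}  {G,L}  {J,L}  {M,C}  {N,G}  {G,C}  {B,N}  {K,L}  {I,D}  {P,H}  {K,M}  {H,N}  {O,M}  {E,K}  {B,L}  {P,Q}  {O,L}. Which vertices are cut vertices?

Removing I increases the component count from 2 to 3, so I is a cut vertex.
By contrast removing F leaves 2 components; it is not a cut vertex. No other vertex is a cut vertex either.

I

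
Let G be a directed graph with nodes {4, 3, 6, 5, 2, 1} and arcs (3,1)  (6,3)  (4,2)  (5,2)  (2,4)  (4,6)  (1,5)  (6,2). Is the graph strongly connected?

From 5 we can reach every vertex (1, 2, 3, 4, 5, 6), and every vertex can reach 5 (1, 2, 3, 4, 5, 6). So the whole graph is one strongly connected component.

Yes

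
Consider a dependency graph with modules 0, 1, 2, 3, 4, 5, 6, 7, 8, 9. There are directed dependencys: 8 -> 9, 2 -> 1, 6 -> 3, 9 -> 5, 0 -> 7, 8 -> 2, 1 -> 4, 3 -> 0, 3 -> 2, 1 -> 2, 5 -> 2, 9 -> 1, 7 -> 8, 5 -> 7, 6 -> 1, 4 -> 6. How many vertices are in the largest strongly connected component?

{0, 1, 2, 3, 4, 5, 6, 7, 8, 9} are all mutually reachable — one SCC of size 10.
The largest has 10 vertices.

10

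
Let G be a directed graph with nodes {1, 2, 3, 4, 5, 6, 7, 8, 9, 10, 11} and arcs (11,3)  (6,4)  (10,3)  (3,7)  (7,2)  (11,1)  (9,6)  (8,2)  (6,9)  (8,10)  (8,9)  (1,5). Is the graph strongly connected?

No

There is no directed path from 3 to 5, so the graph is not strongly connected.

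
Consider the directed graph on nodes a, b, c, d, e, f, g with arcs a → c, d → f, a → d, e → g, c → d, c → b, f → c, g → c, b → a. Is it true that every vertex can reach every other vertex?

There is no directed path from g to e, so the graph is not strongly connected.

No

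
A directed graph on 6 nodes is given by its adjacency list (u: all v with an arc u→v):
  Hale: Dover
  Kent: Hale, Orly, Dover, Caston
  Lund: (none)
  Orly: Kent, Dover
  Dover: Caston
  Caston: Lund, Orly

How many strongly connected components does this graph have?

2

{Hale, Kent, Orly, Dover, Caston} are all mutually reachable — one SCC of size 5.
{Lund} is an SCC by itself.
That gives 2 strongly connected components.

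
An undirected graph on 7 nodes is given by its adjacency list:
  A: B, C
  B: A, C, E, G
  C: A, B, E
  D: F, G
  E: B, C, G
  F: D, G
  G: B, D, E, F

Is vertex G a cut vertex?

Yes

Deleting G raises the number of components from 1 to 2, so G is a cut vertex.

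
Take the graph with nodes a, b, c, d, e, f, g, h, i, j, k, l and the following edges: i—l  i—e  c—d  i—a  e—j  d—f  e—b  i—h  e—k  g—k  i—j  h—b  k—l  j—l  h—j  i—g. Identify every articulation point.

Removing d increases the component count from 2 to 3, so d is a cut vertex.
Removing i increases the component count from 2 to 3, so i is a cut vertex.
By contrast removing k leaves 2 components; it is not a cut vertex. No other vertex is a cut vertex either.

d, i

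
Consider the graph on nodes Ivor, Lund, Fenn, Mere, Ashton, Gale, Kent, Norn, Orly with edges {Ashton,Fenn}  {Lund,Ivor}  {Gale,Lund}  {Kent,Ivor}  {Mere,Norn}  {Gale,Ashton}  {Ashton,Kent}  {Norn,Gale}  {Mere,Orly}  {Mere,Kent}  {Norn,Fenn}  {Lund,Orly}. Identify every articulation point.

Removing Fenn, for instance, still leaves 1 component. No single vertex removal increases the component count — the graph has no articulation points.

none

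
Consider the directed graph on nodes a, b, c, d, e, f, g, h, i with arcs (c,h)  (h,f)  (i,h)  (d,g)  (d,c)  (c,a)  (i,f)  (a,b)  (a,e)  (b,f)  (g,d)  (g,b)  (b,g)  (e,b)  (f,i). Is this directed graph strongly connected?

No

There is no directed path from f to g, so the graph is not strongly connected.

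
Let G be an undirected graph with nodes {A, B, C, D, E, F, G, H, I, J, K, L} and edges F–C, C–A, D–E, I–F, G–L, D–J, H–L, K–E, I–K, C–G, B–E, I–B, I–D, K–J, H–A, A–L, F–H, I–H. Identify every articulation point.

Removing I increases the component count from 1 to 2, so I is a cut vertex.
By contrast removing H leaves 1 component; it is not a cut vertex. No other vertex is a cut vertex either.

I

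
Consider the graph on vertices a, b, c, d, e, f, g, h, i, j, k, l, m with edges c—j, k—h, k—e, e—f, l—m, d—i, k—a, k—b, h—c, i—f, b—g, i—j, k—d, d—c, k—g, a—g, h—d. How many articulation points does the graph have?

Removing k increases the component count from 2 to 3, so k is a cut vertex.
By contrast removing h leaves 2 components; it is not a cut vertex. No other vertex is a cut vertex either.

1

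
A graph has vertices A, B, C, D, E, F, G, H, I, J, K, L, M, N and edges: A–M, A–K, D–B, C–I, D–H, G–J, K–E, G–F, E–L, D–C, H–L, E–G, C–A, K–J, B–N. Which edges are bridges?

A-M, B-D, B-N, C-I, F-G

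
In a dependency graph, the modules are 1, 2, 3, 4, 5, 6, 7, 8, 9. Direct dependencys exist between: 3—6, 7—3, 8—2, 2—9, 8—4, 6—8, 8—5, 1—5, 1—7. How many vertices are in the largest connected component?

Starting from 1 we can reach 1, 2, 3, 4, 5, 6, 7, 8, 9. That is one component of size 9.
The largest has 9 vertices.

9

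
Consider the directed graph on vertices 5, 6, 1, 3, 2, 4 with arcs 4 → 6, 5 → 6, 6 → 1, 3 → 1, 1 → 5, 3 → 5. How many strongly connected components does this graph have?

{1, 5, 6} are all mutually reachable — one SCC of size 3.
{4} is an SCC by itself.
{2} is an SCC by itself.
{3} is an SCC by itself.
That gives 4 strongly connected components.

4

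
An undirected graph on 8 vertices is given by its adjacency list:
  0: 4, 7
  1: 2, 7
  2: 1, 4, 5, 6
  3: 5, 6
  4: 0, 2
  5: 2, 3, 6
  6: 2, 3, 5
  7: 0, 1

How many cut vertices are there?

Removing 2 increases the component count from 1 to 2, so 2 is a cut vertex.
By contrast removing 7 leaves 1 component; it is not a cut vertex. No other vertex is a cut vertex either.

1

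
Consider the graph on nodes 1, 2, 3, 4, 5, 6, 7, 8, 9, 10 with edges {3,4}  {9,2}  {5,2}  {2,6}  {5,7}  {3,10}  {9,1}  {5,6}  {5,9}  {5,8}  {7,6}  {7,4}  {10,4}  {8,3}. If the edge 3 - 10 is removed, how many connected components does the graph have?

1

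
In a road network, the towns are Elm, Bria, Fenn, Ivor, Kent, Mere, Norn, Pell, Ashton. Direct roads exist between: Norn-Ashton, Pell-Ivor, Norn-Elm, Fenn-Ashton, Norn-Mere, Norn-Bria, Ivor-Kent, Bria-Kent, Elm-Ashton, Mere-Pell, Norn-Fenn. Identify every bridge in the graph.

none

The edges on the cycle Norn-Fenn-Ashton-Norn are not bridges since each lies on that cycle.
Every edge lies on some cycle, so there are no bridges.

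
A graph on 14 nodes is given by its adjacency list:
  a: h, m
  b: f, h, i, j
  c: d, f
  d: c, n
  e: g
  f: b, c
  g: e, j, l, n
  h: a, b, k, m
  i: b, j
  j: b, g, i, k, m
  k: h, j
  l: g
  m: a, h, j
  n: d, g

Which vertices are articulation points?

g

Removing g increases the component count from 1 to 3, so g is a cut vertex.
By contrast removing l leaves 1 component; it is not a cut vertex. No other vertex is a cut vertex either.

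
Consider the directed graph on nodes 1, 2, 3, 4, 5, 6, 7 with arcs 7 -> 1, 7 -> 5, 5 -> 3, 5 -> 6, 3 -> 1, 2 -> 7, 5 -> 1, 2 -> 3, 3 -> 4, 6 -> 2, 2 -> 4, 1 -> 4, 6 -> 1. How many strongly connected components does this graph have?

4

{2, 5, 6, 7} are all mutually reachable — one SCC of size 4.
{4} is an SCC by itself.
{1} is an SCC by itself.
{3} is an SCC by itself.
That gives 4 strongly connected components.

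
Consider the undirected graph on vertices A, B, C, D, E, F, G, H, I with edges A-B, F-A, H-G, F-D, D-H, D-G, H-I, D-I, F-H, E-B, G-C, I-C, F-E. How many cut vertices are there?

1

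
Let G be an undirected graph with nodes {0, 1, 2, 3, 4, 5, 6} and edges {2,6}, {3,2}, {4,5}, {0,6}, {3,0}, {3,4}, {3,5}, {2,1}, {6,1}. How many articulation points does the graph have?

Removing 3 increases the component count from 1 to 2, so 3 is a cut vertex.
By contrast removing 2 leaves 1 component; it is not a cut vertex. No other vertex is a cut vertex either.

1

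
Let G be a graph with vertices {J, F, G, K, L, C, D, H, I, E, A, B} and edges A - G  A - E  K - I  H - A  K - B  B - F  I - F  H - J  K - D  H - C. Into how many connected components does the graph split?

3

L is isolated — a component by itself.
Starting from B we can reach B, D, F, I, K. That is one component of size 5.
Starting from A we can reach A, C, E, G, H, J. That is one component of size 6.
Total: 3 components.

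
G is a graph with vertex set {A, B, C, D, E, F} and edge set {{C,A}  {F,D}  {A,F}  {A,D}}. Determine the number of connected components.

3

E is isolated — a component by itself.
B is isolated — a component by itself.
Starting from A we can reach A, C, D, F. That is one component of size 4.
Total: 3 components.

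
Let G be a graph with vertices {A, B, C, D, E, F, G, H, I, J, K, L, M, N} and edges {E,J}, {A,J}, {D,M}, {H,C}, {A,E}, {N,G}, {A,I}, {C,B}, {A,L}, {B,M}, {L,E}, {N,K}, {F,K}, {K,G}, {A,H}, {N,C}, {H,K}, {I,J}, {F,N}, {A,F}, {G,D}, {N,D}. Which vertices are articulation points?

Removing A increases the component count from 1 to 2, so A is a cut vertex.
By contrast removing N leaves 1 component; it is not a cut vertex. No other vertex is a cut vertex either.

A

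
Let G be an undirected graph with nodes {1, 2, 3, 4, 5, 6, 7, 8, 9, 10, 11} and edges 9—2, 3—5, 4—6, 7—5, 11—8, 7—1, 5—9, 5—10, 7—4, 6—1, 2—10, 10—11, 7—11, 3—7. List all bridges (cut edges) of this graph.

The edges on the cycle 7-4-6-1-7 are not bridges since each lies on that cycle.
But removing 11—8 disconnects 11 from 8 — this is a bridge.

11-8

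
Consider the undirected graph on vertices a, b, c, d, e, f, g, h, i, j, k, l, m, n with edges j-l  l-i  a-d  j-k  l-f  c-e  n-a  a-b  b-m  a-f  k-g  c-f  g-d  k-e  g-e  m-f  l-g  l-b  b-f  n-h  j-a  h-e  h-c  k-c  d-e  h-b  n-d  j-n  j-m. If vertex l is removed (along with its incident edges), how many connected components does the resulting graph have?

With l gone, the remaining components are: {i}; {a, b, c, d, e, f, g, h, j, k, m, n}.
That is 2 components.

2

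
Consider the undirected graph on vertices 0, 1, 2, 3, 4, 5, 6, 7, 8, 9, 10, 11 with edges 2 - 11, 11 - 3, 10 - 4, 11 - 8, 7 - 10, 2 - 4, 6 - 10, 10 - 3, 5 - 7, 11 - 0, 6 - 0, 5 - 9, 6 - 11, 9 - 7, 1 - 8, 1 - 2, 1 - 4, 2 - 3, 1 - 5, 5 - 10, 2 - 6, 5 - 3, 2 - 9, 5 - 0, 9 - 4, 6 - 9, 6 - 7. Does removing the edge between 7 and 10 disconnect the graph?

No

After removing 7 - 10, the path 7-5-10 still connects them, so the edge is not a bridge.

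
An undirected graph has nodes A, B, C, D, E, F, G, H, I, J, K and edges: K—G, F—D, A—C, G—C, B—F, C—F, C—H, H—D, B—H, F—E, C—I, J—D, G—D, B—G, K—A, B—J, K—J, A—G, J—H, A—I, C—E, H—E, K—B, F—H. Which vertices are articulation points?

none

Removing K, for instance, still leaves 1 component. No single vertex removal increases the component count — the graph has no articulation points.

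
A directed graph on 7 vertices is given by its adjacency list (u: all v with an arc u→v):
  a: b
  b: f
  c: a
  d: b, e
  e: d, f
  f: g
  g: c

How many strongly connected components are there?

2

{a, b, c, f, g} are all mutually reachable — one SCC of size 5.
{d, e} are all mutually reachable — one SCC of size 2.
That gives 2 strongly connected components.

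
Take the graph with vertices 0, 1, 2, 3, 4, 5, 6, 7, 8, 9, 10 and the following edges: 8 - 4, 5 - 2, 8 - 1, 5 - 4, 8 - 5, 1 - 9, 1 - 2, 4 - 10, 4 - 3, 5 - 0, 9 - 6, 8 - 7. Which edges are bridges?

0-5, 1-9, 10-4, 3-4, 6-9, 7-8

The edges on the cycle 8-1-2-5-8 are not bridges since each lies on that cycle.
But removing 4 - 10 disconnects 4 from 10; removing 7 - 8 disconnects 7 from 8; removing 6 - 9 disconnects 6 from 9; removing 5 - 0 disconnects 5 from 0 — these are bridges.
In total 6 edges are bridges.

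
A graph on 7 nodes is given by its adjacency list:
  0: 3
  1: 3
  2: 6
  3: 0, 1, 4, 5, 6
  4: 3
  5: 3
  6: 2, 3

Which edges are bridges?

removing 3-1 disconnects 3 from 1; removing 3-6 disconnects 3 from 6; removing 6-2 disconnects 6 from 2; removing 0-3 disconnects 0 from 3 — these are bridges.
In total 6 edges are bridges.

0-3, 1-3, 2-6, 3-4, 3-5, 3-6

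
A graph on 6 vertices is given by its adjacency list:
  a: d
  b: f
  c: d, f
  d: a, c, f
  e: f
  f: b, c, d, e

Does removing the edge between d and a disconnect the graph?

Yes

Removing d-a leaves no path between d and a: the component count goes from 1 to 2. So it is a bridge.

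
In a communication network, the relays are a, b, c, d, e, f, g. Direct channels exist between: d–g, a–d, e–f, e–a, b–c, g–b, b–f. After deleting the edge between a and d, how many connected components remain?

a and d are still connected via a-e-f-b-g-d, so the component count stays at 1.

1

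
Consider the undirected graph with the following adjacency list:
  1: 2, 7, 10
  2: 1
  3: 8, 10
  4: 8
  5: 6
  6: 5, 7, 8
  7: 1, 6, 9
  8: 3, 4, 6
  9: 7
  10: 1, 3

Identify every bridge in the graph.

1-2, 4-8, 5-6, 7-9

The edges on the cycle 6-7-1-10-3-8-6 are not bridges since each lies on that cycle.
But removing 9-7 disconnects 9 from 7; removing 1-2 disconnects 1 from 2; removing 8-4 disconnects 8 from 4; removing 6-5 disconnects 6 from 5 — these are bridges.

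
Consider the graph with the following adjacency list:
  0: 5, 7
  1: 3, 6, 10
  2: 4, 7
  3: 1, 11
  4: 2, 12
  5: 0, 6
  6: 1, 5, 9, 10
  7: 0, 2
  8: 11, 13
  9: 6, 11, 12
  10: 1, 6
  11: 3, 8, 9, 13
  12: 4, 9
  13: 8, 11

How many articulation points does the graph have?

Removing 11 increases the component count from 1 to 2, so 11 is a cut vertex.
By contrast removing 9 leaves 1 component; it is not a cut vertex. No other vertex is a cut vertex either.

1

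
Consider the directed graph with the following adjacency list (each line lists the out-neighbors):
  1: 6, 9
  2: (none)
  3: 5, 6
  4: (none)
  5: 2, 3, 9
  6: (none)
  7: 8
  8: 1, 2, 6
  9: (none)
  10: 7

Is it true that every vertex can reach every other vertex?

No

There is no directed path from 3 to 10, so the graph is not strongly connected.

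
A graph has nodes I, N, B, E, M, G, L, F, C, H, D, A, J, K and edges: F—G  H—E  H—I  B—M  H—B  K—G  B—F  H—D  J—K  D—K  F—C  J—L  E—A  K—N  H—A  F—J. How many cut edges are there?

5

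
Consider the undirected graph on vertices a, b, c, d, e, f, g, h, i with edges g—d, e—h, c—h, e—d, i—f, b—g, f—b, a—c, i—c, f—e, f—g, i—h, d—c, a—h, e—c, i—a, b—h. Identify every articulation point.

Removing g, for instance, still leaves 1 component. No single vertex removal increases the component count — the graph has no articulation points.

none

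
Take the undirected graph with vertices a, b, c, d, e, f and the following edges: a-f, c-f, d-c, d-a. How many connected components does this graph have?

3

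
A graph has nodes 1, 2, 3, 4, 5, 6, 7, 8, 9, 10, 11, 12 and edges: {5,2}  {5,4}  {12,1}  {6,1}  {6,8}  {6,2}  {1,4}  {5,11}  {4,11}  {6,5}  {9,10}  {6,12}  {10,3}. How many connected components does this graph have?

7 is isolated — a component by itself.
Starting from 3 we can reach 3, 9, 10. That is one component of size 3.
Starting from 1 we can reach 1, 2, 4, 5, 6, 8, 11, 12. That is one component of size 8.
Total: 3 components.

3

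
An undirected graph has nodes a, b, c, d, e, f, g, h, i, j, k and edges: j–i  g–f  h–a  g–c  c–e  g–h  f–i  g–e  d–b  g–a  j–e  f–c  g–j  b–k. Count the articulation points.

Removing b increases the component count from 2 to 3, so b is a cut vertex.
Removing g increases the component count from 2 to 3, so g is a cut vertex.
By contrast removing k leaves 2 components; it is not a cut vertex. No other vertex is a cut vertex either.

2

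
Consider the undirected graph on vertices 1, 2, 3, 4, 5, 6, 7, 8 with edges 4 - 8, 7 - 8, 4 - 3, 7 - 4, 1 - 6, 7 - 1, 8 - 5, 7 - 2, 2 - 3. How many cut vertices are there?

3

Removing 1 increases the component count from 1 to 2, so 1 is a cut vertex.
Removing 7 increases the component count from 1 to 2, so 7 is a cut vertex.
Removing 8 increases the component count from 1 to 2, so 8 is a cut vertex.
By contrast removing 5 leaves 1 component; it is not a cut vertex. No other vertex is a cut vertex either.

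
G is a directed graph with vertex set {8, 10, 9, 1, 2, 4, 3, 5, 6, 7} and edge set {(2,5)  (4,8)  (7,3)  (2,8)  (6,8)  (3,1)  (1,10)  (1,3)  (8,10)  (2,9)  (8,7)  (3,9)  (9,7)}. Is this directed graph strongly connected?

There is no directed path from 10 to 4, so the graph is not strongly connected.

No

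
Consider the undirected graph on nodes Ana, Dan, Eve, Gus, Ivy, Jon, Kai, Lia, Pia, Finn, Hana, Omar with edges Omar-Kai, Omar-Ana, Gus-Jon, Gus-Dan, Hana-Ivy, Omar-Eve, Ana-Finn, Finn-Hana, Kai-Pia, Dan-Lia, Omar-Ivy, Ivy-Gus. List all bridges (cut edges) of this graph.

The edges on the cycle Omar-Ana-Finn-Hana-Ivy-Omar are not bridges since each lies on that cycle.
But removing Omar-Eve disconnects Omar from Eve; removing Ivy-Gus disconnects Ivy from Gus; removing Pia-Kai disconnects Pia from Kai; removing Dan-Gus disconnects Dan from Gus — these are bridges.
In total 7 edges are bridges.

Dan-Gus, Dan-Lia, Eve-Omar, Gus-Ivy, Gus-Jon, Kai-Omar, Kai-Pia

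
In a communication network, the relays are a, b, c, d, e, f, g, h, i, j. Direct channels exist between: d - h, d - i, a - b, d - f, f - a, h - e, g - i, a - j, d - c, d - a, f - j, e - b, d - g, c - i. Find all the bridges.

none

The edges on the cycle d-g-i-d are not bridges since each lies on that cycle.
Every edge lies on some cycle, so there are no bridges.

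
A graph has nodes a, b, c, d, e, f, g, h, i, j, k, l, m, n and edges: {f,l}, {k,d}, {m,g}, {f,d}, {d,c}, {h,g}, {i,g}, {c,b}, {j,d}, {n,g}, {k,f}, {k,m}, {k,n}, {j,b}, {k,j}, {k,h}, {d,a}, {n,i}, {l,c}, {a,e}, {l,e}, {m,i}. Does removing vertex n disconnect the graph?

No

Deleting n leaves 1 component (was 1) (its neighbors g, i, k remain connected to each other), so n is not a cut vertex.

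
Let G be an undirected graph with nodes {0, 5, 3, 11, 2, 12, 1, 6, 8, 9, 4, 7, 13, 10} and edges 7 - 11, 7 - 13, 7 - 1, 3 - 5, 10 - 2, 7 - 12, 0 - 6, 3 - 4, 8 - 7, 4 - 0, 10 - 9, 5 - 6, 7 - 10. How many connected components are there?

2

Starting from 0 we can reach 0, 3, 4, 5, 6. That is one component of size 5.
Starting from 1 we can reach 1, 2, 7, 8, 9, 10, 11, 12, 13. That is one component of size 9.
Total: 2 components.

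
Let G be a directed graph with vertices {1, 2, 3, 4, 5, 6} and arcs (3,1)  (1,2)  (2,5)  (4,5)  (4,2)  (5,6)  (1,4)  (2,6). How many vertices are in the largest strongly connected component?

{4} is an SCC by itself.
{1} is an SCC by itself.
{6} is an SCC by itself.
{5} is an SCC by itself.
{3} is an SCC by itself.
(and 1 more singleton SCC)
The largest has 1 vertex.

1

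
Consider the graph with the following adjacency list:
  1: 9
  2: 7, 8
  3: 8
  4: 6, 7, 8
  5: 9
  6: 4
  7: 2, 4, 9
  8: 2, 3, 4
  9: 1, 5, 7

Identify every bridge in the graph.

1-9, 3-8, 4-6, 5-9, 7-9

The edges on the cycle 7-4-8-2-7 are not bridges since each lies on that cycle.
But removing 6-4 disconnects 6 from 4; removing 1-9 disconnects 1 from 9; removing 7-9 disconnects 7 from 9; removing 3-8 disconnects 3 from 8 — these are bridges.
In total 5 edges are bridges.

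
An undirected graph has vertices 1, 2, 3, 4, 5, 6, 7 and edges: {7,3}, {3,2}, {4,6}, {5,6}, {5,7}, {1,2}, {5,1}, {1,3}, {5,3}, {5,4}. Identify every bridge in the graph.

The edges on the cycle 5-4-6-5 are not bridges since each lies on that cycle.
Every edge lies on some cycle, so there are no bridges.

none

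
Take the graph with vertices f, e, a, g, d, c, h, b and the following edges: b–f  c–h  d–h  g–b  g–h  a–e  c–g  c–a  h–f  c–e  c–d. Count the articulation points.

Removing c increases the component count from 1 to 2, so c is a cut vertex.
By contrast removing h leaves 1 component; it is not a cut vertex. No other vertex is a cut vertex either.

1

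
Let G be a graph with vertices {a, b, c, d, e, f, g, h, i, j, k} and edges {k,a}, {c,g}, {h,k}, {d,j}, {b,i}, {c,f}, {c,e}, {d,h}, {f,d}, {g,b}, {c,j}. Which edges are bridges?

a-k, b-g, b-i, c-e, c-g, d-h, h-k

The edges on the cycle c-f-d-j-c are not bridges since each lies on that cycle.
But removing b—g disconnects b from g; removing k—h disconnects k from h; removing a—k disconnects a from k; removing b—i disconnects b from i — these are bridges.
In total 7 edges are bridges.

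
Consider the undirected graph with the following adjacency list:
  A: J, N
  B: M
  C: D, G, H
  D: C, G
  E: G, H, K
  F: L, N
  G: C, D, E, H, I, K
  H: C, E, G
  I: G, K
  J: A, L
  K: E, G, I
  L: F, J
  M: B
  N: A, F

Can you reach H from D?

Yes

From D we can reach C, D, E, G, H, I, K, which includes H.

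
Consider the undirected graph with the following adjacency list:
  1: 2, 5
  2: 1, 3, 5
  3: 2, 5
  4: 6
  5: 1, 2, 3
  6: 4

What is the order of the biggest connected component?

4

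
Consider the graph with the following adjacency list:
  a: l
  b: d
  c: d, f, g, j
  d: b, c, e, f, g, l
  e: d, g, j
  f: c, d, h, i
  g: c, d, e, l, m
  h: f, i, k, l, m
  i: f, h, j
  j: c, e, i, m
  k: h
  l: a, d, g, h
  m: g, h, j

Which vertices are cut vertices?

Removing d increases the component count from 1 to 2, so d is a cut vertex.
Removing h increases the component count from 1 to 2, so h is a cut vertex.
Removing l increases the component count from 1 to 2, so l is a cut vertex.
By contrast removing m leaves 1 component; it is not a cut vertex. No other vertex is a cut vertex either.

d, h, l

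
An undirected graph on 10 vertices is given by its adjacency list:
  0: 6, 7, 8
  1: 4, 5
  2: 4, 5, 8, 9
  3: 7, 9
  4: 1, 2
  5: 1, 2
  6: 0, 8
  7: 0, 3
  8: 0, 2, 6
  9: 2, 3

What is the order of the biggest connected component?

10

Starting from 0 we can reach 0, 1, 2, 3, 4, 5, 6, 7, 8, 9. That is one component of size 10.
The largest has 10 vertices.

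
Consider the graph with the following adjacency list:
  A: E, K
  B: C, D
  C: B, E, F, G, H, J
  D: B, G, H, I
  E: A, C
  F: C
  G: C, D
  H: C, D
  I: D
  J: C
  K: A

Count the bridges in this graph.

6

The edges on the cycle C-H-D-B-C are not bridges since each lies on that cycle.
But removing J-C disconnects J from C; removing I-D disconnects I from D; removing C-E disconnects C from E; removing A-E disconnects A from E — these are bridges.
In total 6 edges are bridges.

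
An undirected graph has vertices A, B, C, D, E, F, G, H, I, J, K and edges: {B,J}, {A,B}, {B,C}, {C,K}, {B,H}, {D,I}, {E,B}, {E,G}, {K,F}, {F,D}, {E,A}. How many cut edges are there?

8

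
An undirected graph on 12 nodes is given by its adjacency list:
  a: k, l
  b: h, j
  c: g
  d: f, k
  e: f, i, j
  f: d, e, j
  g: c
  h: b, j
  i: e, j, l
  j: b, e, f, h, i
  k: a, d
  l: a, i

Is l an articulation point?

No

Deleting l leaves 2 components (was 2), so l is not a cut vertex.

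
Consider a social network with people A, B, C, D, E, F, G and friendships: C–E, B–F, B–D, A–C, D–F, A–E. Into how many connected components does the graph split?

3

G is isolated — a component by itself.
Starting from B we can reach B, D, F. That is one component of size 3.
Starting from A we can reach A, C, E. That is one component of size 3.
Total: 3 components.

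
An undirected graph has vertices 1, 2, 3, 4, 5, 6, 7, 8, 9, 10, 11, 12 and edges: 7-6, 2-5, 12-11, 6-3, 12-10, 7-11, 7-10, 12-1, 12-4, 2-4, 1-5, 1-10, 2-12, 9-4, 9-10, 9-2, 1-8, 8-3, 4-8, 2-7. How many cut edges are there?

The edges on the cycle 2-7-6-3-8-4-2 are not bridges since each lies on that cycle.
Every edge lies on some cycle, so there are no bridges.

0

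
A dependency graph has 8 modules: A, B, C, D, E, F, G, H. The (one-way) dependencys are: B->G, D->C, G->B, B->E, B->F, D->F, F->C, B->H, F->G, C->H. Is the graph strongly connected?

There is no directed path from E to A, so the graph is not strongly connected.

No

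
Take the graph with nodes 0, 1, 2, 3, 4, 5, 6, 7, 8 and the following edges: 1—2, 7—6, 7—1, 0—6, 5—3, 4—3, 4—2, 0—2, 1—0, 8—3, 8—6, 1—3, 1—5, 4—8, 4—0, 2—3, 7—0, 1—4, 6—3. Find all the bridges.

The edges on the cycle 4-8-3-4 are not bridges since each lies on that cycle.
Every edge lies on some cycle, so there are no bridges.

none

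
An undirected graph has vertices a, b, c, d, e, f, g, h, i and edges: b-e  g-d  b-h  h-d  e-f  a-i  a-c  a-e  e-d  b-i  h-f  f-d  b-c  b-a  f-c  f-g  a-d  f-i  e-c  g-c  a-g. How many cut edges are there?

0

The edges on the cycle b-a-e-f-g-c-b are not bridges since each lies on that cycle.
Every edge lies on some cycle, so there are no bridges.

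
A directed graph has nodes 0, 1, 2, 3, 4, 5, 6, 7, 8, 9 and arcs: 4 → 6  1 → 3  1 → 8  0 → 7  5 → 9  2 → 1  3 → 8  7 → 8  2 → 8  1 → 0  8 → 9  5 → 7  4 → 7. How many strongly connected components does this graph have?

10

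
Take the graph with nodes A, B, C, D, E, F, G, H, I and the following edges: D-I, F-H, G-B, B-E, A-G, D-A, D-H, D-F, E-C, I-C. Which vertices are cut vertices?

D

Removing D increases the component count from 1 to 2, so D is a cut vertex.
By contrast removing I leaves 1 component; it is not a cut vertex. No other vertex is a cut vertex either.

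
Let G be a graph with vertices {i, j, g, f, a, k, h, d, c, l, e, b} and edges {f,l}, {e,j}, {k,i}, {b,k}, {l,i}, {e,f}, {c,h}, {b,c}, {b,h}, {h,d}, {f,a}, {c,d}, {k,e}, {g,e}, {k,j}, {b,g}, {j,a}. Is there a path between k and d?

From k we can reach a, b, c, d, e, f, g, h, i, j, k, l, which includes d.

Yes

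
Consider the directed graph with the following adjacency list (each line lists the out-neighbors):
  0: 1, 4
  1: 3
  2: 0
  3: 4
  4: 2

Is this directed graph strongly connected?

Yes

From 3 we can reach every vertex (0, 1, 2, 3, 4), and every vertex can reach 3 (0, 1, 2, 3, 4). So the whole graph is one strongly connected component.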